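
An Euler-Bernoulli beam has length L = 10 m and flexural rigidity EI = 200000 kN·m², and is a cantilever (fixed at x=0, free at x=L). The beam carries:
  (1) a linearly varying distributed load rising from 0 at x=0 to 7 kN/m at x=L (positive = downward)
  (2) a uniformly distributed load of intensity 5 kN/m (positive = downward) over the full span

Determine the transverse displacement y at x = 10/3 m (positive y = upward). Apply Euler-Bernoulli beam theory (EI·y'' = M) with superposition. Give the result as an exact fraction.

Load 1 — triangular load w₀=7 kN/m (0→w₀ over full span):
  y_1 = (w₀Lx³/12-w₀L²x²/6-w₀x⁵/(120L))/EI = (7·10·(10/3)³/12-7·10²·(10/3)²/6-7·(10/3)⁵/(120·10))/200000 = -3157/583200 m
Load 2 — uniform load w=5 kN/m over full span:
  y_2 = -wx²(x²-4Lx+6L²)/(24EI) = -5·(10/3)²·((10/3)²-4·10·(10/3)+6·10²)/(24·200000) = -43/7776 m
Superposition: y = Σ y_i = -3191/291600 m ≈ -0.010943 m

y(10/3) = -3191/291600 m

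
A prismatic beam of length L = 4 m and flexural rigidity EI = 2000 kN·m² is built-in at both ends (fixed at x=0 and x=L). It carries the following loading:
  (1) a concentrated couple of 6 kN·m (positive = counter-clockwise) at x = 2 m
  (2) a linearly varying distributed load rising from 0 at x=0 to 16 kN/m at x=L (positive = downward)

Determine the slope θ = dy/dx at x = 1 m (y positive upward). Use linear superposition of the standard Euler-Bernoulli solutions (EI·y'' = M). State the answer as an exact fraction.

Load 1 — applied couple M₀=6 kN·m at a=2 m (b=L-a=2):
  θ_1 = (R_Ax²/2 - M_Ax)/EI  [x≤a] with R_A=9/4, M_A=3/2 = ((9/4)·1²/2 - (3/2)·1)/2000 = -3/16000 rad
Load 2 — triangular load w₀=16 kN/m (0→w₀ over full span):
  θ_2 = -w₀(2x(L-x)(L-2x)(x+2L)+x²(L-x)²)/(120LEI) = -16·(2·1·(4-1)·(4-2·1)·(1+2·4)+1²·(4-1)²)/(120·4·2000) = -39/20000 rad
Superposition: θ = Σ θ_i = -171/80000 rad ≈ -0.002138 rad

θ(1) = -171/80000 rad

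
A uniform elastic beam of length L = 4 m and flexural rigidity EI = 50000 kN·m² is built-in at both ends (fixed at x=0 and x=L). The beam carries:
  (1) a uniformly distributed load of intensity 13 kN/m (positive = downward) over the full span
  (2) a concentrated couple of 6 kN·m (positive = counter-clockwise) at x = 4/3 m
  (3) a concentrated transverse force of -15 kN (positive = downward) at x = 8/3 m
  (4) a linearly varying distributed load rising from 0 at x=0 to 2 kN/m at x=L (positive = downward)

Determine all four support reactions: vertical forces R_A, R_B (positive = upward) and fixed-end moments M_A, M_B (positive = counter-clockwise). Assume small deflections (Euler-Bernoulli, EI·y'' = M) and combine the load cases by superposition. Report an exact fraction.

R_A = 1139/45 kN, M_A = 628/45 kN·m, R_B = 706/45 kN, M_B = -362/45 kN·m

Load 1 — uniform load w=13 kN/m over full span:
  R_A = wL/2 = 13·4/2 = 26 kN
  M_A = wL²/12 = 13·4²/12 = 52/3 kN·m
  R_B = wL/2 = 13·4/2 = 26 kN
  M_B = -wL²/12 = -13·4²/12 = -52/3 kN·m
Load 2 — applied couple M₀=6 kN·m at a=4/3 m (b=L-a=8/3):
  R_A = 6M₀ab/L³ = 6·6·(4/3)·(8/3)/4³ = 2 kN
  M_A = M₀b(2a-b)/L² = 6·(8/3)·(2·(4/3)-(8/3))/4² = 0 kN·m
  R_B = -6M₀ab/L³ = -6·6·(4/3)·(8/3)/4³ = -2 kN
  M_B = M₀a(2b-a)/L² = 6·(4/3)·(2·(8/3)-(4/3))/4² = 2 kN·m
Load 3 — point force P=-15 kN at a=8/3 m (b=L-a=4/3):
  R_A = Pb²(3a+b)/L³ = (-15)·(4/3)²·(3·(8/3)+(4/3))/4³ = -35/9 kN
  M_A = Pab²/L² = (-15)·(8/3)·(4/3)²/4² = -40/9 kN·m
  R_B = Pa²(a+3b)/L³ = (-15)·(8/3)²·((8/3)+3·(4/3))/4³ = -100/9 kN
  M_B = -Pa²b/L² = -(-15)·(8/3)²·(4/3)/4² = 80/9 kN·m
Load 4 — triangular load w₀=2 kN/m (0→w₀ over full span):
  R_A = 3w₀L/20 = 3·2·4/20 = 6/5 kN
  M_A = w₀L²/30 = 2·4²/30 = 16/15 kN·m
  R_B = 7w₀L/20 = 7·2·4/20 = 14/5 kN
  M_B = -w₀L²/20 = -2·4²/20 = -8/5 kN·m
Superposition: R_A = 1139/45 kN, M_A = 628/45 kN·m, R_B = 706/45 kN, M_B = -362/45 kN·m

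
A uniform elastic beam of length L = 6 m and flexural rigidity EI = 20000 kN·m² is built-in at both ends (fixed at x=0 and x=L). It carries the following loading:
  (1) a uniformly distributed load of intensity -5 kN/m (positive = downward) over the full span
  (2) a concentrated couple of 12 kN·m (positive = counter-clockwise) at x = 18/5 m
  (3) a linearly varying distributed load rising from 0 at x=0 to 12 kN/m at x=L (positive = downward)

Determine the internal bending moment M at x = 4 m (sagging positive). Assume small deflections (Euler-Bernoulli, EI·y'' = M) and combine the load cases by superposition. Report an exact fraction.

M(4) = -139/75 kN·m

Load 1 — uniform load w=-5 kN/m over full span:
  M_1 = wLx/2 - wL²/12 - wx²/2 = (-5)·6·4/2 - (-5)·6²/12 - (-5)·4²/2 = -5 kN·m
Load 2 — applied couple M₀=12 kN·m at a=18/5 m (b=L-a=12/5):
  M_2 = R_Ax - M_A - M₀  [x>a] with R_A=72/25, M_A=96/25 = (72/25)·4 - (96/25) - 12 = -108/25 kN·m
Load 3 — triangular load w₀=12 kN/m (0→w₀ over full span):
  M_3 = 3w₀Lx/20 - w₀L²/30 - w₀x³/(6L) = 3·12·6·4/20 - 12·6²/30 - 12·4³/(6·6) = 112/15 kN·m
Superposition: M = Σ M_i = -139/75 kN·m ≈ -1.853333 kN·m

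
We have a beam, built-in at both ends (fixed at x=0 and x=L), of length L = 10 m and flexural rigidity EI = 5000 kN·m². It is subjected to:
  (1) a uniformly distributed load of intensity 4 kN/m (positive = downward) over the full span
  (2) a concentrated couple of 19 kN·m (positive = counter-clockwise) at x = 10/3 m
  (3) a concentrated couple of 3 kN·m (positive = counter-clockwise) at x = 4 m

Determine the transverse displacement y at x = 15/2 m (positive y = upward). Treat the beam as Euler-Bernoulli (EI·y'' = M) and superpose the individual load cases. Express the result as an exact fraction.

y(15/2) = -2507/288000 m

Load 1 — uniform load w=4 kN/m over full span:
  y_1 = -wx²(L-x)²/(24EI) = -4·(15/2)²·(10-(15/2))²/(24·5000) = -3/256 m
Load 2 — applied couple M₀=19 kN·m at a=10/3 m (b=L-a=20/3):
  y_2 = (R_Ax³/6 - M_Ax²/2 - M₀(x-a)²/2)/EI  [x>a] with R_A=38/15, M_A=0 = ((38/15)·(15/2)³/6 - 0·(15/2)²/2 - 19·((15/2)-(10/3))²/2)/5000 = 19/7200 m
Load 3 — applied couple M₀=3 kN·m at a=4 m (b=L-a=6):
  y_3 = (R_Ax³/6 - M_Ax²/2 - M₀(x-a)²/2)/EI  [x>a] with R_A=54/125, M_A=9/25 = ((54/125)·(15/2)³/6 - (9/25)·(15/2)²/2 - 3·((15/2)-4)²/2)/5000 = 3/8000 m
Superposition: y = Σ y_i = -2507/288000 m ≈ -0.008705 m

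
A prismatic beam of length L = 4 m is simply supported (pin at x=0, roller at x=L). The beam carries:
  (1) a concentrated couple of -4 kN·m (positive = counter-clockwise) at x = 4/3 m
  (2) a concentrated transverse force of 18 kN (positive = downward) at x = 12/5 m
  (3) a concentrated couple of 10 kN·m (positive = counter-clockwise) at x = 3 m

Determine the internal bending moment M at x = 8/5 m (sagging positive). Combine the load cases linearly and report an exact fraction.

Load 1 — applied couple M₀=-4 kN·m at a=4/3 m (b=L-a=8/3):
  M_1 = M₀x/L - M₀  [x>a] = (-4)·(8/5)/4 - (-4) = 12/5 kN·m
Load 2 — point force P=18 kN at a=12/5 m (b=L-a=8/5):
  M_2 = Pbx/L  [x≤a] = 18·(8/5)·(8/5)/4 = 288/25 kN·m
Load 3 — applied couple M₀=10 kN·m at a=3 m (b=L-a=1):
  M_3 = M₀x/L  [x≤a] = 10·(8/5)/4 = 4 kN·m
Superposition: M = Σ M_i = 448/25 kN·m ≈ 17.920000 kN·m

M(8/5) = 448/25 kN·m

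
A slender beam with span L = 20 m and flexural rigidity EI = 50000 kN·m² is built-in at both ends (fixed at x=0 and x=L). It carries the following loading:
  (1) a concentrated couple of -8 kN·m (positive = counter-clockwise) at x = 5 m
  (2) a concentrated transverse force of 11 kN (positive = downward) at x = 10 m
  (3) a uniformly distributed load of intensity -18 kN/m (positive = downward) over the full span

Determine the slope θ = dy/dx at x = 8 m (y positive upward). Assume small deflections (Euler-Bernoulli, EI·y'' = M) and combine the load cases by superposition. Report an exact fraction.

Load 1 — applied couple M₀=-8 kN·m at a=5 m (b=L-a=15):
  θ_1 = (R_Ax²/2 - M_Ax - M₀(x-a))/EI  [x>a] with R_A=-9/20, M_A=3/2 = ((-9/20)·8²/2 - (3/2)·8 - (-8)·(8-5))/50000 = -3/62500 rad
Load 2 — point force P=11 kN at a=10 m (b=L-a=10):
  θ_2 = -Pb²x(2aL-(3a+b)x)/(2L³EI)  [x≤a] = -11·10²·8·(2·10·20-(3·10+10)·8)/(2·20³·50000) = -11/12500 rad
Load 3 — uniform load w=-18 kN/m over full span:
  θ_3 = -wx(L-x)(L-2x)/(12EI) = -(-18)·8·(20-8)·(20-2·8)/(12·50000) = 36/3125 rad
Superposition: θ = Σ θ_i = 331/31250 rad ≈ 0.010592 rad

θ(8) = 331/31250 rad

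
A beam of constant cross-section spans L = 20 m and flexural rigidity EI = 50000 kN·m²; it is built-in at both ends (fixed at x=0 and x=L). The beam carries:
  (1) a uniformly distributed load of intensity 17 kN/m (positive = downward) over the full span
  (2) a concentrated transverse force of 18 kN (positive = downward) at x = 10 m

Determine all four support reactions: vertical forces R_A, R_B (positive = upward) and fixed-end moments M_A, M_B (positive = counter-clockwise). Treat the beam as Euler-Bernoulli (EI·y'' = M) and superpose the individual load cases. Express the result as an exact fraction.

Load 1 — uniform load w=17 kN/m over full span:
  R_A = wL/2 = 17·20/2 = 170 kN
  M_A = wL²/12 = 17·20²/12 = 1700/3 kN·m
  R_B = wL/2 = 17·20/2 = 170 kN
  M_B = -wL²/12 = -17·20²/12 = -1700/3 kN·m
Load 2 — point force P=18 kN at a=10 m (b=L-a=10):
  R_A = Pb²(3a+b)/L³ = 18·10²·(3·10+10)/20³ = 9 kN
  M_A = Pab²/L² = 18·10·10²/20² = 45 kN·m
  R_B = Pa²(a+3b)/L³ = 18·10²·(10+3·10)/20³ = 9 kN
  M_B = -Pa²b/L² = -18·10²·10/20² = -45 kN·m
Superposition: R_A = 179 kN, M_A = 1835/3 kN·m, R_B = 179 kN, M_B = -1835/3 kN·m

R_A = 179 kN, M_A = 1835/3 kN·m, R_B = 179 kN, M_B = -1835/3 kN·m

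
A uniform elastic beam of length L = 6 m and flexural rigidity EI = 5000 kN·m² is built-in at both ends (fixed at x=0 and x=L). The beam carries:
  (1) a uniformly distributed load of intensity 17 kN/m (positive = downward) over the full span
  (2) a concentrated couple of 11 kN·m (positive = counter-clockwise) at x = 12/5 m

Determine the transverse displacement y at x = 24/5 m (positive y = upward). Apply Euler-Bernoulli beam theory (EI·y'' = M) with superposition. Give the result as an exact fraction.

Load 1 — uniform load w=17 kN/m over full span:
  y_1 = -wx²(L-x)²/(24EI) = -17·(24/5)²·(6-(24/5))²/(24·5000) = -1836/390625 m
Load 2 — applied couple M₀=11 kN·m at a=12/5 m (b=L-a=18/5):
  y_2 = (R_Ax³/6 - M_Ax²/2 - M₀(x-a)²/2)/EI  [x>a] with R_A=66/25, M_A=33/25 = ((66/25)·(24/5)³/6 - (33/25)·(24/5)²/2 - 11·((24/5)-(12/5))²/2)/5000 = 693/1953125 m
Superposition: y = Σ y_i = -8487/1953125 m ≈ -0.004345 m

y(24/5) = -8487/1953125 m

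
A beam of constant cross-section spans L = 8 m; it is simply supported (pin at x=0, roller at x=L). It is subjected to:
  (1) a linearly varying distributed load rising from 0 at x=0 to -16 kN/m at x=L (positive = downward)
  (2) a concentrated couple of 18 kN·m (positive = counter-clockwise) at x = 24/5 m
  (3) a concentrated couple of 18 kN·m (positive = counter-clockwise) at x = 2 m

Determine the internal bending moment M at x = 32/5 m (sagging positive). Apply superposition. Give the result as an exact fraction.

Load 1 — triangular load w₀=-16 kN/m (0→w₀ over full span):
  M_1 = w₀Lx/6 - w₀x³/(6L) = (-16)·8·(32/5)/6 - (-16)·(32/5)³/(6·8) = -6144/125 kN·m
Load 2 — applied couple M₀=18 kN·m at a=24/5 m (b=L-a=16/5):
  M_2 = M₀x/L - M₀  [x>a] = 18·(32/5)/8 - 18 = -18/5 kN·m
Load 3 — applied couple M₀=18 kN·m at a=2 m (b=L-a=6):
  M_3 = M₀x/L - M₀  [x>a] = 18·(32/5)/8 - 18 = -18/5 kN·m
Superposition: M = Σ M_i = -7044/125 kN·m ≈ -56.352000 kN·m

M(32/5) = -7044/125 kN·m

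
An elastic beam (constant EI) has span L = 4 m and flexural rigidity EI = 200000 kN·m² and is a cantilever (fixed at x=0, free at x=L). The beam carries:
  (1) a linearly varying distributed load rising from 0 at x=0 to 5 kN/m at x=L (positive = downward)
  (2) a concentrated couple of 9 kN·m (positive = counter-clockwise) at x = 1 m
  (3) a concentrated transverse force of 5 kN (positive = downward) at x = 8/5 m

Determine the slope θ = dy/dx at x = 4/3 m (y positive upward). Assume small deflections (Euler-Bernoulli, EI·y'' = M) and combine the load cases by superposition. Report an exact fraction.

Load 1 — triangular load w₀=5 kN/m (0→w₀ over full span):
  θ_1 = (w₀Lx²/4-w₀L²x/3-w₀x⁴/(24L))/EI = (5·4·(4/3)²/4-5·4²·(4/3)/3-5·(4/3)⁴/(24·4))/200000 = -163/1215000 rad
Load 2 — applied couple M₀=9 kN·m at a=1 m (b=L-a=3):
  θ_2 = M₀a/EI  [x>a] = 9·1/200000 = 9/200000 rad
Load 3 — point force P=5 kN at a=8/5 m (b=L-a=12/5):
  θ_3 = -Px(2a-x)/(2EI)  [x≤a] = -5·(4/3)·(2·(8/5)-(4/3))/(2·200000) = -7/225000 rad
Superposition: θ = Σ θ_i = -1169/9720000 rad ≈ -0.000120 rad

θ(4/3) = -1169/9720000 rad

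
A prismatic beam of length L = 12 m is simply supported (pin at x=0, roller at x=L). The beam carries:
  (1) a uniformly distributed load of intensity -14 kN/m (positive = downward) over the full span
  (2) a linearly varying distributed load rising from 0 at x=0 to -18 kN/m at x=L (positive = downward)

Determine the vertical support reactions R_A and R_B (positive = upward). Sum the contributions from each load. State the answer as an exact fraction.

Load 1 — uniform load w=-14 kN/m over full span:
  R_A = wL/2 = (-14)·12/2 = -84 kN
  R_B = wL/2 = (-14)·12/2 = -84 kN
Load 2 — triangular load w₀=-18 kN/m (0→w₀ over full span):
  R_A = w₀L/6 = (-18)·12/6 = -36 kN
  R_B = w₀L/3 = (-18)·12/3 = -72 kN
Superposition: R_A = -120 kN, R_B = -156 kN

R_A = -120 kN, R_B = -156 kN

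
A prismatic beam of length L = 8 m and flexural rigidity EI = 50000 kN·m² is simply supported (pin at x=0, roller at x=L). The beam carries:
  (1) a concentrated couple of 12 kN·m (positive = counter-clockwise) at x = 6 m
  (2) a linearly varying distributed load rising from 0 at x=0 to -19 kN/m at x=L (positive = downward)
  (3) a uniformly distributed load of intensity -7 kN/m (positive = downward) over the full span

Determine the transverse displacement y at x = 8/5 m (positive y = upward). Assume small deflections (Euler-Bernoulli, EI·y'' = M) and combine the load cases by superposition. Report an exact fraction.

y(8/5) = 2856541/292968750 m

Load 1 — applied couple M₀=12 kN·m at a=6 m (b=L-a=2):
  y_1 = (M₀x³/(6L)+C₁x)/EI  [x≤a] with C₁=M₀(3b²-L²)/(6L)=-13 = (12·(8/5)³/(6·8)+(-13)·(8/5))/50000 = -309/781250 m
Load 2 — triangular load w₀=-19 kN/m (0→w₀ over full span):
  y_2 = -w₀x(7L⁴-10L²x²+3x⁴)/(360LEI) = -(-19)·(8/5)·(7·8⁴-10·8²·(8/5)²+3·(8/5)⁴)/(360·8·50000) = 836608/146484375 m
Load 3 — uniform load w=-7 kN/m over full span:
  y_3 = -wx(L³-2Lx²+x³)/(24EI) = -(-7)·(8/5)·(8³-2·8·(8/5)²+(8/5)³)/(24·50000) = 25984/5859375 m
Superposition: y = Σ y_i = 2856541/292968750 m ≈ 0.009750 m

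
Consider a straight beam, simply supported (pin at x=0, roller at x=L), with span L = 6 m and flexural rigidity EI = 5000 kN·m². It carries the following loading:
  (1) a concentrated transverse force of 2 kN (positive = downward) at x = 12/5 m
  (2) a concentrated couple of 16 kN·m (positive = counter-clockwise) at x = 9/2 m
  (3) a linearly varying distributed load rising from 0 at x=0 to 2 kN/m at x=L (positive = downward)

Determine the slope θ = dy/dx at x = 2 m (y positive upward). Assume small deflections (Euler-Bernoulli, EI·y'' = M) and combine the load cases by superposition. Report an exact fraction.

Load 1 — point force P=2 kN at a=12/5 m (b=L-a=18/5):
  θ_1 = -Pb(L²-b²-3x²)/(6LEI)  [x≤a] = -2·(18/5)·(6²-(18/5)²-3·2²)/(6·6·5000) = -69/156250 rad
Load 2 — applied couple M₀=16 kN·m at a=9/2 m (b=L-a=3/2):
  θ_2 = (M₀x²/(2L)+C₁)/EI  [x≤a] with C₁=M₀(3b²-L²)/(6L)=-13 = (16·2²/(2·6)+(-13))/5000 = -23/15000 rad
Load 3 — triangular load w₀=2 kN/m (0→w₀ over full span):
  θ_3 = -w₀(7L⁴-30L²x²+15x⁴)/(360LEI) = -2·(7·6⁴-30·6²·2²+15·2⁴)/(360·6·5000) = -26/28125 rad
Superposition: θ = Σ θ_i = -16309/5625000 rad ≈ -0.002899 rad

θ(2) = -16309/5625000 rad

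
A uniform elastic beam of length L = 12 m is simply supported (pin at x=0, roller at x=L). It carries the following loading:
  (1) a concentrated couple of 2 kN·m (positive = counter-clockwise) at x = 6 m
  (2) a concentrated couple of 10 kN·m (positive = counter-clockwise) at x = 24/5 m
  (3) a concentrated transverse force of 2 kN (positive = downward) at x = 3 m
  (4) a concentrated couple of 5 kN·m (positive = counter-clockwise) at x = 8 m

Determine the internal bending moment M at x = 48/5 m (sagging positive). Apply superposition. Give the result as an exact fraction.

M(48/5) = -11/5 kN·m

Load 1 — applied couple M₀=2 kN·m at a=6 m (b=L-a=6):
  M_1 = M₀x/L - M₀  [x>a] = 2·(48/5)/12 - 2 = -2/5 kN·m
Load 2 — applied couple M₀=10 kN·m at a=24/5 m (b=L-a=36/5):
  M_2 = M₀x/L - M₀  [x>a] = 10·(48/5)/12 - 10 = -2 kN·m
Load 3 — point force P=2 kN at a=3 m (b=L-a=9):
  M_3 = Pa(L-x)/L  [x>a] = 2·3·(12-(48/5))/12 = 6/5 kN·m
Load 4 — applied couple M₀=5 kN·m at a=8 m (b=L-a=4):
  M_4 = M₀x/L - M₀  [x>a] = 5·(48/5)/12 - 5 = -1 kN·m
Superposition: M = Σ M_i = -11/5 kN·m ≈ -2.200000 kN·m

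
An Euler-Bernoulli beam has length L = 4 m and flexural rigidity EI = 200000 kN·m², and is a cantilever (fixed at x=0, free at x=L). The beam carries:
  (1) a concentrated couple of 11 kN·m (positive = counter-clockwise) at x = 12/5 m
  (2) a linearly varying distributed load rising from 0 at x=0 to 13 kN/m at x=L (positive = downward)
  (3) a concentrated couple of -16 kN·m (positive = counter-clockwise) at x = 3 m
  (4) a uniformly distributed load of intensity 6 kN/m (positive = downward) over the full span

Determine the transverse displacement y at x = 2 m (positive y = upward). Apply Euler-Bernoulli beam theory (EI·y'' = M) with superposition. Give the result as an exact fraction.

y(2) = -2743/3000000 m

Load 1 — applied couple M₀=11 kN·m at a=12/5 m (b=L-a=8/5):
  y_1 = M₀x²/(2EI)  [x≤a] = 11·2²/(2·200000) = 11/100000 m
Load 2 — triangular load w₀=13 kN/m (0→w₀ over full span):
  y_2 = (w₀Lx³/12-w₀L²x²/6-w₀x⁵/(120L))/EI = (13·4·2³/12-13·4²·2²/6-13·2⁵/(120·4))/200000 = -1573/3000000 m
Load 3 — applied couple M₀=-16 kN·m at a=3 m (b=L-a=1):
  y_3 = M₀x²/(2EI)  [x≤a] = (-16)·2²/(2·200000) = -1/6250 m
Load 4 — uniform load w=6 kN/m over full span:
  y_4 = -wx²(x²-4Lx+6L²)/(24EI) = -6·2²·(2²-4·4·2+6·4²)/(24·200000) = -17/50000 m
Superposition: y = Σ y_i = -2743/3000000 m ≈ -0.000914 m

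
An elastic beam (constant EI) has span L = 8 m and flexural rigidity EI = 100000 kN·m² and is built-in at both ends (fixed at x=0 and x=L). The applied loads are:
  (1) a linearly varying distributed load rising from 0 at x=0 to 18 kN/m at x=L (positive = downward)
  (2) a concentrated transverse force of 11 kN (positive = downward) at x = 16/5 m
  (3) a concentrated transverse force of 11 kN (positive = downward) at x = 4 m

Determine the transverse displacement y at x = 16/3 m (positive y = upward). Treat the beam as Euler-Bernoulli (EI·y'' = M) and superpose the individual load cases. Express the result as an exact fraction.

Load 1 — triangular load w₀=18 kN/m (0→w₀ over full span):
  y_1 = -w₀x²(L-x)²(x+2L)/(120LEI) = -18·(16/3)²·(8-(16/3))²·((16/3)+2·8)/(120·8·100000) = -1024/1265625 m
Load 2 — point force P=11 kN at a=16/5 m (b=L-a=24/5):
  y_2 = -Pa²(L-x)²(3bL-(3b+a)(L-x))/(6L³EI)  [x>a] = -11·(16/5)²·(8-(16/3))²·(3·(24/5)·8-(3·(24/5)+(16/5))·(8-(16/3)))/(6·8³·100000) = -5632/31640625 m
Load 3 — point force P=11 kN at a=4 m (b=L-a=4):
  y_3 = -Pa²(L-x)²(3bL-(3b+a)(L-x))/(6L³EI)  [x>a] = -11·4²·(8-(16/3))²·(3·4·8-(3·4+4)·(8-(16/3)))/(6·8³·100000) = -11/50625 m
Superposition: y = Σ y_i = -38107/31640625 m ≈ -0.001204 m

y(16/3) = -38107/31640625 m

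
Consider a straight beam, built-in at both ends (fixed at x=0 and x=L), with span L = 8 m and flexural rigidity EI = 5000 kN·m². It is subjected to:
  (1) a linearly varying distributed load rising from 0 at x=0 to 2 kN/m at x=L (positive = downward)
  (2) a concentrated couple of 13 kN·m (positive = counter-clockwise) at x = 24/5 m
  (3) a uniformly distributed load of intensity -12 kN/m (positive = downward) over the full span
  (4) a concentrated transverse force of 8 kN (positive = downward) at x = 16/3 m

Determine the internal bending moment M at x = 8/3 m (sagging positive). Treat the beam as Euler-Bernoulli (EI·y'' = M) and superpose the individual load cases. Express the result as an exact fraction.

M(8/3) = -428/25 kN·m

Load 1 — triangular load w₀=2 kN/m (0→w₀ over full span):
  M_1 = 3w₀Lx/20 - w₀L²/30 - w₀x³/(6L) = 3·2·8·(8/3)/20 - 2·8²/30 - 2·(8/3)³/(6·8) = 544/405 kN·m
Load 2 — applied couple M₀=13 kN·m at a=24/5 m (b=L-a=16/5):
  M_2 = R_Ax - M_A  [x≤a] with R_A=117/50, M_A=104/25 = (117/50)·(8/3) - (104/25) = 52/25 kN·m
Load 3 — uniform load w=-12 kN/m over full span:
  M_3 = wLx/2 - wL²/12 - wx²/2 = (-12)·8·(8/3)/2 - (-12)·8²/12 - (-12)·(8/3)²/2 = -64/3 kN·m
Load 4 — point force P=8 kN at a=16/3 m (b=L-a=8/3):
  M_4 = Pb²(3a+b)x/L³ - Pab²/L²  [x≤a] = 8·(8/3)²·(3·(16/3)+(8/3))·(8/3)/8³ - 8·(16/3)·(8/3)²/8² = 64/81 kN·m
Superposition: M = Σ M_i = -428/25 kN·m ≈ -17.120000 kN·m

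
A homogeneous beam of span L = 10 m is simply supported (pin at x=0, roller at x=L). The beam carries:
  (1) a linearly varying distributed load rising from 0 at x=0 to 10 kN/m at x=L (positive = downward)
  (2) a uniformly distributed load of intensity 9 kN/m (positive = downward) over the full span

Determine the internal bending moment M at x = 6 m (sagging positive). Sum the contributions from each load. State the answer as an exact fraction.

Load 1 — triangular load w₀=10 kN/m (0→w₀ over full span):
  M_1 = w₀Lx/6 - w₀x³/(6L) = 10·10·6/6 - 10·6³/(6·10) = 64 kN·m
Load 2 — uniform load w=9 kN/m over full span:
  M_2 = wx(L-x)/2 = 9·6·(10-6)/2 = 108 kN·m
Superposition: M = Σ M_i = 172 kN·m ≈ 172.000000 kN·m

M(6) = 172 kN·m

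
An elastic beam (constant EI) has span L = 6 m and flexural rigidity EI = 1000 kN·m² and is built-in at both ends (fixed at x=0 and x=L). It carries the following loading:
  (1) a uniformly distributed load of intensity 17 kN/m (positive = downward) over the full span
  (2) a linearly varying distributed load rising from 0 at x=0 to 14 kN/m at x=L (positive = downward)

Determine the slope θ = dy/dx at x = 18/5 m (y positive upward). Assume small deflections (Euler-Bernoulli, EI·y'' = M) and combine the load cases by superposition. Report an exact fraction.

θ(18/5) = 3051/156250 rad

Load 1 — uniform load w=17 kN/m over full span:
  θ_1 = -wx(L-x)(L-2x)/(12EI) = -17·(18/5)·(6-(18/5))·(6-2·(18/5))/(12·1000) = 459/31250 rad
Load 2 — triangular load w₀=14 kN/m (0→w₀ over full span):
  θ_2 = -w₀(2x(L-x)(L-2x)(x+2L)+x²(L-x)²)/(120LEI) = -14·(2·(18/5)·(6-(18/5))·(6-2·(18/5))·((18/5)+2·6)+(18/5)²·(6-(18/5))²)/(120·6·1000) = 378/78125 rad
Superposition: θ = Σ θ_i = 3051/156250 rad ≈ 0.019526 rad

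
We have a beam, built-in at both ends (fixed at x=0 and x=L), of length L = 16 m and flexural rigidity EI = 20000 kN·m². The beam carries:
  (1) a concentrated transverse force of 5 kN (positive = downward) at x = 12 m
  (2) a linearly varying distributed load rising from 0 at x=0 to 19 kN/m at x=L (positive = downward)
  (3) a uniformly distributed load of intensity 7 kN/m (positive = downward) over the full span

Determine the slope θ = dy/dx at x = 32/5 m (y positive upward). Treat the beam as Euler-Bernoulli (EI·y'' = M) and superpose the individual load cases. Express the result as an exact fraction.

θ(32/5) = -24177/1562500 rad

Load 1 — point force P=5 kN at a=12 m (b=L-a=4):
  θ_1 = -Pb²x(2aL-(3a+b)x)/(2L³EI)  [x≤a] = -5·4²·(32/5)·(2·12·16-(3·12+4)·(32/5))/(2·16³·20000) = -1/2500 rad
Load 2 — triangular load w₀=19 kN/m (0→w₀ over full span):
  θ_2 = -w₀(2x(L-x)(L-2x)(x+2L)+x²(L-x)²)/(120LEI) = -19·(2·(32/5)·(16-(32/5))·(16-2·(32/5))·((32/5)+2·16)+(32/5)²·(16-(32/5))²)/(120·16·20000) = -3648/390625 rad
Load 3 — uniform load w=7 kN/m over full span:
  θ_3 = -wx(L-x)(L-2x)/(12EI) = -7·(32/5)·(16-(32/5))·(16-2·(32/5))/(12·20000) = -448/78125 rad
Superposition: θ = Σ θ_i = -24177/1562500 rad ≈ -0.015473 rad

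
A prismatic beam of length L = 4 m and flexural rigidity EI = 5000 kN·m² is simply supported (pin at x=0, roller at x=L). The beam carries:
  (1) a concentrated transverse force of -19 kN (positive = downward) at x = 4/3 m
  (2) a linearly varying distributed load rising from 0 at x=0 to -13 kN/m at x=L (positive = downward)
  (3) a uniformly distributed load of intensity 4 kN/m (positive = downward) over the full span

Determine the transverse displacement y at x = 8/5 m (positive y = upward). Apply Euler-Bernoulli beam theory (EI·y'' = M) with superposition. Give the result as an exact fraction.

y(8/5) = 1528876/263671875 m

Load 1 — point force P=-19 kN at a=4/3 m (b=L-a=8/3):
  y_1 = -Pa(L-x)(2Lx-a²-x²)/(6LEI)  [x>a] = -(-19)·(4/3)·(4-(8/5))·(2·4·(8/5)-(4/3)²-(8/5)²)/(6·4·5000) = 9044/2109375 m
Load 2 — triangular load w₀=-13 kN/m (0→w₀ over full span):
  y_2 = -w₀x(7L⁴-10L²x²+3x⁴)/(360LEI) = -(-13)·(8/5)·(7·4⁴-10·4²·(8/5)²+3·(8/5)⁴)/(360·4·5000) = 118664/29296875 m
Load 3 — uniform load w=4 kN/m over full span:
  y_3 = -wx(L³-2Lx²+x³)/(24EI) = -4·(8/5)·(4³-2·4·(8/5)²+(8/5)³)/(24·5000) = -992/390625 m
Superposition: y = Σ y_i = 1528876/263671875 m ≈ 0.005798 m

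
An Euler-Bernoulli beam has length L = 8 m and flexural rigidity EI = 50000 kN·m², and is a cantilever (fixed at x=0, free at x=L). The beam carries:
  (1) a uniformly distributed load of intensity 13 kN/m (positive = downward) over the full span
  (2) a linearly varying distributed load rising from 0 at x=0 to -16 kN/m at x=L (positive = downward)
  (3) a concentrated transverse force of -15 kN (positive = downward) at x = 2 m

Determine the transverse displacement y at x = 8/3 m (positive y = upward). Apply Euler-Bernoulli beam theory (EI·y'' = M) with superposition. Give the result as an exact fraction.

Load 1 — uniform load w=13 kN/m over full span:
  y_1 = -wx²(x²-4Lx+6L²)/(24EI) = -13·(8/3)²·((8/3)²-4·8·(8/3)+6·8²)/(24·50000) = -17888/759375 m
Load 2 — triangular load w₀=-16 kN/m (0→w₀ over full span):
  y_2 = (w₀Lx³/12-w₀L²x²/6-w₀x⁵/(120L))/EI = ((-16)·8·(8/3)³/12-(-16)·8²·(8/3)²/6-(-16)·(8/3)⁵/(120·8))/50000 = 230912/11390625 m
Load 3 — point force P=-15 kN at a=2 m (b=L-a=6):
  y_3 = -Pa²(3x-a)/(6EI)  [x>a] = -(-15)·2²·(3·(8/3)-2)/(6·50000) = 3/2500 m
Superposition: y = Σ y_i = -94957/45562500 m ≈ -0.002084 m

y(8/3) = -94957/45562500 m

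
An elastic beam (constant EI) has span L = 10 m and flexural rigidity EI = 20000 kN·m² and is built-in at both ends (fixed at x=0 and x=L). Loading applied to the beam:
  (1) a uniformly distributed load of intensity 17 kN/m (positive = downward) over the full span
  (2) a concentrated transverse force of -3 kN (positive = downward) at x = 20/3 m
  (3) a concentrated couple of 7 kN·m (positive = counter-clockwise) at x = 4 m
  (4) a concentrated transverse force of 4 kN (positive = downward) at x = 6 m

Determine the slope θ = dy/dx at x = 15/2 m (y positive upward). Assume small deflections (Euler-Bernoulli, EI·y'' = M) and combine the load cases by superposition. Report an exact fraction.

θ(15/2) = 31799/4800000 rad

Load 1 — uniform load w=17 kN/m over full span:
  θ_1 = -wx(L-x)(L-2x)/(12EI) = -17·(15/2)·(10-(15/2))·(10-2·(15/2))/(12·20000) = 17/2560 rad
Load 2 — point force P=-3 kN at a=20/3 m (b=L-a=10/3):
  θ_2 = Pa²(L-x)(2bL-(3b+a)(L-x))/(2L³EI)  [x>a] = (-3)·(20/3)²·(10-(15/2))·(2·(10/3)·10-(3·(10/3)+(20/3))·(10-(15/2)))/(2·10³·20000) = -1/4800 rad
Load 3 — applied couple M₀=7 kN·m at a=4 m (b=L-a=6):
  θ_3 = (R_Ax²/2 - M_Ax - M₀(x-a))/EI  [x>a] with R_A=126/125, M_A=21/25 = ((126/125)·(15/2)²/2 - (21/25)·(15/2) - 7·((15/2)-4))/20000 = -49/400000 rad
Load 4 — point force P=4 kN at a=6 m (b=L-a=4):
  θ_4 = Pa²(L-x)(2bL-(3b+a)(L-x))/(2L³EI)  [x>a] = 4·6²·(10-(15/2))·(2·4·10-(3·4+6)·(10-(15/2)))/(2·10³·20000) = 63/200000 rad
Superposition: θ = Σ θ_i = 31799/4800000 rad ≈ 0.006625 rad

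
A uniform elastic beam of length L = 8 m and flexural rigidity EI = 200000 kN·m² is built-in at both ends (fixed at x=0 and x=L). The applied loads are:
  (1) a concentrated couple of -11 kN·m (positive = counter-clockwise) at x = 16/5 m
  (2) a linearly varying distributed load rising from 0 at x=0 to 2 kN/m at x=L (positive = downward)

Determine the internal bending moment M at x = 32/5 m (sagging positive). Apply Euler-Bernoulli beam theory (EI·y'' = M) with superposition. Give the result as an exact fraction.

Load 1 — applied couple M₀=-11 kN·m at a=16/5 m (b=L-a=24/5):
  M_1 = R_Ax - M_A - M₀  [x>a] with R_A=-99/50, M_A=-33/25 = (-99/50)·(32/5) - (-33/25) - (-11) = -44/125 kN·m
Load 2 — triangular load w₀=2 kN/m (0→w₀ over full span):
  M_2 = 3w₀Lx/20 - w₀L²/30 - w₀x³/(6L) = 3·2·8·(32/5)/20 - 2·8²/30 - 2·(32/5)³/(6·8) = 64/375 kN·m
Superposition: M = Σ M_i = -68/375 kN·m ≈ -0.181333 kN·m

M(32/5) = -68/375 kN·m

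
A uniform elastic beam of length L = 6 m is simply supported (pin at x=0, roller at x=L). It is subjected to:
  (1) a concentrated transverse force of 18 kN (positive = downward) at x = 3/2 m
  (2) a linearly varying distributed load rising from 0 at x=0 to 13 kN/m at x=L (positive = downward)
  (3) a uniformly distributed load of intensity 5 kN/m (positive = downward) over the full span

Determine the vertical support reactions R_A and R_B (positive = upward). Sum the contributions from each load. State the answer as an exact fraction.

Load 1 — point force P=18 kN at a=3/2 m (b=L-a=9/2):
  R_A = Pb/L = 18·(9/2)/6 = 27/2 kN
  R_B = Pa/L = 18·(3/2)/6 = 9/2 kN
Load 2 — triangular load w₀=13 kN/m (0→w₀ over full span):
  R_A = w₀L/6 = 13·6/6 = 13 kN
  R_B = w₀L/3 = 13·6/3 = 26 kN
Load 3 — uniform load w=5 kN/m over full span:
  R_A = wL/2 = 5·6/2 = 15 kN
  R_B = wL/2 = 5·6/2 = 15 kN
Superposition: R_A = 83/2 kN, R_B = 91/2 kN

R_A = 83/2 kN, R_B = 91/2 kN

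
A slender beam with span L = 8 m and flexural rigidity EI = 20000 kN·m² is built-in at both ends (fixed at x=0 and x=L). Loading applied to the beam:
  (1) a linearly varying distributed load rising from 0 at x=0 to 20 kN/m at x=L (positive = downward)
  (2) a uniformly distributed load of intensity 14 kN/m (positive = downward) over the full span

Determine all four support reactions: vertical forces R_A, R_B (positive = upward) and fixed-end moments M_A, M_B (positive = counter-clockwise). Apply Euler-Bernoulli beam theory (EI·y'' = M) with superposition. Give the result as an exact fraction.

Load 1 — triangular load w₀=20 kN/m (0→w₀ over full span):
  R_A = 3w₀L/20 = 3·20·8/20 = 24 kN
  M_A = w₀L²/30 = 20·8²/30 = 128/3 kN·m
  R_B = 7w₀L/20 = 7·20·8/20 = 56 kN
  M_B = -w₀L²/20 = -20·8²/20 = -64 kN·m
Load 2 — uniform load w=14 kN/m over full span:
  R_A = wL/2 = 14·8/2 = 56 kN
  M_A = wL²/12 = 14·8²/12 = 224/3 kN·m
  R_B = wL/2 = 14·8/2 = 56 kN
  M_B = -wL²/12 = -14·8²/12 = -224/3 kN·m
Superposition: R_A = 80 kN, M_A = 352/3 kN·m, R_B = 112 kN, M_B = -416/3 kN·m

R_A = 80 kN, M_A = 352/3 kN·m, R_B = 112 kN, M_B = -416/3 kN·m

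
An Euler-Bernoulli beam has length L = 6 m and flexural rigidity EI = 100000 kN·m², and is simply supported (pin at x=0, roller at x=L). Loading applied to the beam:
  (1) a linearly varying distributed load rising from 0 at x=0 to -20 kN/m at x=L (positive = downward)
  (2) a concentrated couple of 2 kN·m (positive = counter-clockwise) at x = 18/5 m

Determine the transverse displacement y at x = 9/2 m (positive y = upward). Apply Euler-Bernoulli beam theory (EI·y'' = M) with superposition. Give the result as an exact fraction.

y(9/2) = 400257/320000000 m

Load 1 — triangular load w₀=-20 kN/m (0→w₀ over full span):
  y_1 = -w₀x(7L⁴-10L²x²+3x⁴)/(360LEI) = -(-20)·(9/2)·(7·6⁴-10·6²·(9/2)²+3·(9/2)⁴)/(360·6·100000) = 3213/2560000 m
Load 2 — applied couple M₀=2 kN·m at a=18/5 m (b=L-a=12/5):
  y_2 = (M₀x³/(6L)-M₀(x-a)²/2+C₁x)/EI  [x>a] with C₁=M₀(3b²-L²)/(6L)=-26/25 = (2·(9/2)³/(6·6)-2·((9/2)-(18/5))²/2+(-26/25)·(9/2))/100000 = -171/40000000 m
Superposition: y = Σ y_i = 400257/320000000 m ≈ 0.001251 m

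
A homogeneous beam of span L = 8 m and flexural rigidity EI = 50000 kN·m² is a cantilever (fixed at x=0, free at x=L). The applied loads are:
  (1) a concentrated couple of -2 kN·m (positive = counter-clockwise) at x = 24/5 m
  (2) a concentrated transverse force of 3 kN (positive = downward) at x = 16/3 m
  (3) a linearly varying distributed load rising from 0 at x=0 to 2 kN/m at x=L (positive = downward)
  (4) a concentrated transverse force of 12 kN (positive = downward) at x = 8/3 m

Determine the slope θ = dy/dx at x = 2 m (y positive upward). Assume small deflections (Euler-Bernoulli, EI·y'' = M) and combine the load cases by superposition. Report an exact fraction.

Load 1 — applied couple M₀=-2 kN·m at a=24/5 m (b=L-a=16/5):
  θ_1 = M₀x/EI  [x≤a] = (-2)·2/50000 = -1/12500 rad
Load 2 — point force P=3 kN at a=16/3 m (b=L-a=8/3):
  θ_2 = -Px(2a-x)/(2EI)  [x≤a] = -3·2·(2·(16/3)-2)/(2·50000) = -13/25000 rad
Load 3 — triangular load w₀=2 kN/m (0→w₀ over full span):
  θ_3 = (w₀Lx²/4-w₀L²x/3-w₀x⁴/(24L))/EI = (2·8·2²/4-2·8²·2/3-2·2⁴/(24·8))/50000 = -139/100000 rad
Load 4 — point force P=12 kN at a=8/3 m (b=L-a=16/3):
  θ_4 = -Px(2a-x)/(2EI)  [x≤a] = -12·2·(2·(8/3)-2)/(2·50000) = -1/1250 rad
Superposition: θ = Σ θ_i = -279/100000 rad ≈ -0.002790 rad

θ(2) = -279/100000 rad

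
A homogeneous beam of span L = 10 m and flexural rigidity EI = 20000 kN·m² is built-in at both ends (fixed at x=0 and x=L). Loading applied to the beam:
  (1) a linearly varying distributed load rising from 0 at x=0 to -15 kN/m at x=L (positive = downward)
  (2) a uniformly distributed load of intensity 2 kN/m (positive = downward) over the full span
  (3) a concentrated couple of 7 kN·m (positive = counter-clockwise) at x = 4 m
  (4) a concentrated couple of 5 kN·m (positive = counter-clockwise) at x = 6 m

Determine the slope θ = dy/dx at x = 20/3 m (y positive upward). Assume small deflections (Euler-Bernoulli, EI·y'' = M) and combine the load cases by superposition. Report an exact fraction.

θ(20/3) = -6223/4050000 rad

Load 1 — triangular load w₀=-15 kN/m (0→w₀ over full span):
  θ_1 = -w₀(2x(L-x)(L-2x)(x+2L)+x²(L-x)²)/(120LEI) = -(-15)·(2·(20/3)·(10-(20/3))·(10-2·(20/3))·((20/3)+2·10)+(20/3)²·(10-(20/3))²)/(120·10·20000) = -7/3240 rad
Load 2 — uniform load w=2 kN/m over full span:
  θ_2 = -wx(L-x)(L-2x)/(12EI) = -2·(20/3)·(10-(20/3))·(10-2·(20/3))/(12·20000) = 1/1620 rad
Load 3 — applied couple M₀=7 kN·m at a=4 m (b=L-a=6):
  θ_3 = (R_Ax²/2 - M_Ax - M₀(x-a))/EI  [x>a] with R_A=126/125, M_A=21/25 = ((126/125)·(20/3)²/2 - (21/25)·(20/3) - 7·((20/3)-4))/20000 = -7/75000 rad
Load 4 — applied couple M₀=5 kN·m at a=6 m (b=L-a=4):
  θ_4 = (R_Ax²/2 - M_Ax - M₀(x-a))/EI  [x>a] with R_A=18/25, M_A=8/5 = ((18/25)·(20/3)²/2 - (8/5)·(20/3) - 5·((20/3)-6))/20000 = 1/10000 rad
Superposition: θ = Σ θ_i = -6223/4050000 rad ≈ -0.001537 rad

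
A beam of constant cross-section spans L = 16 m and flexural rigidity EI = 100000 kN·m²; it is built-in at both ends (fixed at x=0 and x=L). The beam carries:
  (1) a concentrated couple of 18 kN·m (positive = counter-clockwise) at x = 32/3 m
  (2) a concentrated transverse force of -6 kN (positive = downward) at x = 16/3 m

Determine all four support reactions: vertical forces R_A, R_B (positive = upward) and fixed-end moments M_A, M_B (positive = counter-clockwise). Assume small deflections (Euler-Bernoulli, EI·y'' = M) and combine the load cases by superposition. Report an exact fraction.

Load 1 — applied couple M₀=18 kN·m at a=32/3 m (b=L-a=16/3):
  R_A = 6M₀ab/L³ = 6·18·(32/3)·(16/3)/16³ = 3/2 kN
  M_A = M₀b(2a-b)/L² = 18·(16/3)·(2·(32/3)-(16/3))/16² = 6 kN·m
  R_B = -6M₀ab/L³ = -6·18·(32/3)·(16/3)/16³ = -3/2 kN
  M_B = M₀a(2b-a)/L² = 18·(32/3)·(2·(16/3)-(32/3))/16² = 0 kN·m
Load 2 — point force P=-6 kN at a=16/3 m (b=L-a=32/3):
  R_A = Pb²(3a+b)/L³ = (-6)·(32/3)²·(3·(16/3)+(32/3))/16³ = -40/9 kN
  M_A = Pab²/L² = (-6)·(16/3)·(32/3)²/16² = -128/9 kN·m
  R_B = Pa²(a+3b)/L³ = (-6)·(16/3)²·((16/3)+3·(32/3))/16³ = -14/9 kN
  M_B = -Pa²b/L² = -(-6)·(16/3)²·(32/3)/16² = 64/9 kN·m
Superposition: R_A = -53/18 kN, M_A = -74/9 kN·m, R_B = -55/18 kN, M_B = 64/9 kN·m

R_A = -53/18 kN, M_A = -74/9 kN·m, R_B = -55/18 kN, M_B = 64/9 kN·m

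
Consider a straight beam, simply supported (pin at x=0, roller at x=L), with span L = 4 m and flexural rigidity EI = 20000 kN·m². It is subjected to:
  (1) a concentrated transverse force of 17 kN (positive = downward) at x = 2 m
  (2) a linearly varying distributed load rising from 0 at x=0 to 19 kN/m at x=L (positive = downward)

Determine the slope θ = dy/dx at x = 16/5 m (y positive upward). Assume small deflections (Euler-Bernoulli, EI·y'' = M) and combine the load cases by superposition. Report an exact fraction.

Load 1 — point force P=17 kN at a=2 m (b=L-a=2):
  θ_1 = -Pa(2L²-6Lx+3x²+a²)/(6LEI)  [x>a] = -17·2·(2·4²-6·4·(16/5)+3·(16/5)²+2²)/(6·4·20000) = 357/500000 rad
Load 2 — triangular load w₀=19 kN/m (0→w₀ over full span):
  θ_2 = -w₀(7L⁴-30L²x²+15x⁴)/(360LEI) = -19·(7·4⁴-30·4²·(16/5)²+15·(16/5)⁴)/(360·4·20000) = 14383/14062500 rad
Superposition: θ = Σ θ_i = 195389/112500000 rad ≈ 0.001737 rad

θ(16/5) = 195389/112500000 rad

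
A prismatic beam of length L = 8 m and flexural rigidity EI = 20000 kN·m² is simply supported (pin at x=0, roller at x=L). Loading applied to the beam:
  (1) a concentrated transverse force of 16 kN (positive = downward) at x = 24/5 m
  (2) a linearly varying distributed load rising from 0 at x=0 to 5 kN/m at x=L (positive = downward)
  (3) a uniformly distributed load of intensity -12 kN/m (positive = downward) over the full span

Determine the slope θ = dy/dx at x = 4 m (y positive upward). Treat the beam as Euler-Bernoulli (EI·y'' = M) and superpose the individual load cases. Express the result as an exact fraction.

Load 1 — point force P=16 kN at a=24/5 m (b=L-a=16/5):
  θ_1 = -Pb(L²-b²-3x²)/(6LEI)  [x≤a] = -16·(16/5)·(8²-(16/5)²-3·4²)/(6·8·20000) = -24/78125 rad
Load 2 — triangular load w₀=5 kN/m (0→w₀ over full span):
  θ_2 = -w₀(7L⁴-30L²x²+15x⁴)/(360LEI) = -5·(7·8⁴-30·8²·4²+15·4⁴)/(360·8·20000) = -7/45000 rad
Load 3 — uniform load w=-12 kN/m over full span:
  θ_3 = -w(L³-6Lx²+4x³)/(24EI) = -(-12)·(8³-6·8·4²+4·4³)/(24·20000) = 0 rad
Superposition: θ = Σ θ_i = -2603/5625000 rad ≈ -0.000463 rad

θ(4) = -2603/5625000 rad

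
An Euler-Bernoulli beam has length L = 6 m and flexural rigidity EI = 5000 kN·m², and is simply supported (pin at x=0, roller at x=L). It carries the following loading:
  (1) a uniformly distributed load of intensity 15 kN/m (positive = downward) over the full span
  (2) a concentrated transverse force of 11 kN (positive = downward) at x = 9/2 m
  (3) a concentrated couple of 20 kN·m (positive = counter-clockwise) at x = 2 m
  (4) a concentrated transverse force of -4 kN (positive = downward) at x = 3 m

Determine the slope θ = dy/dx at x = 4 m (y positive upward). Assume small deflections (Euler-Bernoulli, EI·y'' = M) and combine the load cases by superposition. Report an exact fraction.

θ(4) = 5747/480000 rad

Load 1 — uniform load w=15 kN/m over full span:
  θ_1 = -w(L³-6Lx²+4x³)/(24EI) = -15·(6³-6·6·4²+4·4³)/(24·5000) = 13/1000 rad
Load 2 — point force P=11 kN at a=9/2 m (b=L-a=3/2):
  θ_2 = -Pb(L²-b²-3x²)/(6LEI)  [x≤a] = -11·(3/2)·(6²-(3/2)²-3·4²)/(6·6·5000) = 209/160000 rad
Load 3 — applied couple M₀=20 kN·m at a=2 m (b=L-a=4):
  θ_3 = (M₀x²/(2L)-M₀(x-a)+C₁)/EI  [x>a] with C₁=M₀(3b²-L²)/(6L)=20/3 = (20·4²/(2·6)-20·(4-2)+(20/3))/5000 = -1/750 rad
Load 4 — point force P=-4 kN at a=3 m (b=L-a=3):
  θ_4 = -Pa(2L²-6Lx+3x²+a²)/(6LEI)  [x>a] = -(-4)·3·(2·6²-6·6·4+3·4²+3²)/(6·6·5000) = -1/1000 rad
Superposition: θ = Σ θ_i = 5747/480000 rad ≈ 0.011973 rad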